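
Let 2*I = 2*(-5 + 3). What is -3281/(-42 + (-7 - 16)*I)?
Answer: -3281/4 ≈ -820.25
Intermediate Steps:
I = -2 (I = (2*(-5 + 3))/2 = (2*(-2))/2 = (½)*(-4) = -2)
-3281/(-42 + (-7 - 16)*I) = -3281/(-42 + (-7 - 16)*(-2)) = -3281/(-42 - 23*(-2)) = -3281/(-42 + 46) = -3281/4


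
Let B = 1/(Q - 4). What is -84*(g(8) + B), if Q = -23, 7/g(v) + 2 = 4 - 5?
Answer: 1792/9 ≈ 199.11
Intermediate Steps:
g(v) = -7/3 (g(v) = 7/(-2 + (4 - 5)) = 7/(-2 - 1) = 7/(-3) = 7*(-1/3) = -7/3)
B = -1/27 (B = 1/(-23 - 4) = 1/(-27) = -1/27 ≈ -0.037037)
-84*(g(8) + B) = -84*(-7/3 - 1/27) = -84*(-64/27) = 1792/9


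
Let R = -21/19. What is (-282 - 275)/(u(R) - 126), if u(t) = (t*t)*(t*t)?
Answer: 72588797/16225965 ≈ 4.4736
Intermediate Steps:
R = -21/19 (R = -21*1/19 = -21/19 ≈ -1.1053)
u(t) = t⁴ (u(t) = t²*t² = t⁴)
(-282 - 275)/(u(R) - 126) = (-282 - 275)/((-21/19)⁴ - 126) = -557/(194481/130321 - 126) = -557/(-16225965/130321) = -557*(-130321/16225965) = 72588797/16225965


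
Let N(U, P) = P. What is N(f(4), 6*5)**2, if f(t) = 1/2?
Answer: 900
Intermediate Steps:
f(t) = 1/2 (f(t) = 1*(1/2) = 1/2)
N(f(4), 6*5)**2 = (6*5)**2 = 30**2 = 900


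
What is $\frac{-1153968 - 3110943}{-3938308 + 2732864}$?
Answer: $\frac{4264911}{1205444} \approx 3.538$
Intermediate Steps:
$\frac{-1153968 - 3110943}{-3938308 + 2732864} = - \frac{4264911}{-1205444} = \left(-4264911\right) \left(- \frac{1}{1205444}\right) = \frac{4264911}{1205444}$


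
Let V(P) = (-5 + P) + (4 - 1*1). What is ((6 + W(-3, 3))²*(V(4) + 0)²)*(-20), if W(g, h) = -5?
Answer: -80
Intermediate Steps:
V(P) = -2 + P (V(P) = (-5 + P) + (4 - 1) = (-5 + P) + 3 = -2 + P)
((6 + W(-3, 3))²*(V(4) + 0)²)*(-20) = ((6 - 5)²*((-2 + 4) + 0)²)*(-20) = (1²*(2 + 0)²)*(-20) = (1*2²)*(-20) = (1*4)*(-20) = 4*(-20) = -80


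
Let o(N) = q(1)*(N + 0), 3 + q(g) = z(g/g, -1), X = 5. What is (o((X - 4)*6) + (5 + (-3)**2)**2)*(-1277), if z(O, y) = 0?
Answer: -227306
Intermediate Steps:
q(g) = -3 (q(g) = -3 + 0 = -3)
o(N) = -3*N (o(N) = -3*(N + 0) = -3*N)
(o((X - 4)*6) + (5 + (-3)**2)**2)*(-1277) = (-3*(5 - 4)*6 + (5 + (-3)**2)**2)*(-1277) = (-3*6 + (5 + 9)**2)*(-1277) = (-3*6 + 14**2)*(-1277) = (-18 + 196)*(-1277) = 178*(-1277) = -227306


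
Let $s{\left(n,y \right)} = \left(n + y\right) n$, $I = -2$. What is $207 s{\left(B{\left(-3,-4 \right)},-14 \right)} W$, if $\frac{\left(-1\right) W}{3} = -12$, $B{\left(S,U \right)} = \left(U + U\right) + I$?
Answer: $1788480$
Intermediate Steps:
$B{\left(S,U \right)} = -2 + 2 U$ ($B{\left(S,U \right)} = \left(U + U\right) - 2 = 2 U - 2 = -2 + 2 U$)
$W = 36$ ($W = \left(-3\right) \left(-12\right) = 36$)
$s{\left(n,y \right)} = n \left(n + y\right)$
$207 s{\left(B{\left(-3,-4 \right)},-14 \right)} W = 207 \left(-2 + 2 \left(-4\right)\right) \left(\left(-2 + 2 \left(-4\right)\right) - 14\right) 36 = 207 \left(-2 - 8\right) \left(\left(-2 - 8\right) - 14\right) 36 = 207 \left(- 10 \left(-10 - 14\right)\right) 36 = 207 \left(\left(-10\right) \left(-24\right)\right) 36 = 207 \cdot 240 \cdot 36 = 49680 \cdot 36 = 1788480$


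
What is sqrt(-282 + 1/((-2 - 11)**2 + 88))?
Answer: 23*I*sqrt(35209)/257 ≈ 16.793*I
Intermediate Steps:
sqrt(-282 + 1/((-2 - 11)**2 + 88)) = sqrt(-282 + 1/((-13)**2 + 88)) = sqrt(-282 + 1/(169 + 88)) = sqrt(-282 + 1/257) = sqrt(-72473/257) = 23*I*sqrt(35209)/257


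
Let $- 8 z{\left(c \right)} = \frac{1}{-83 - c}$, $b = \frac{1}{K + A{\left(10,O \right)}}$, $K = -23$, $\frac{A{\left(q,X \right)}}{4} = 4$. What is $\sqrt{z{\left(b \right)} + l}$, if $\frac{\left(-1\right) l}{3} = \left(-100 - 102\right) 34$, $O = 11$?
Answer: $\frac{\sqrt{27724744430}}{1160} \approx 143.54$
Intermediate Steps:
$A{\left(q,X \right)} = 16$ ($A{\left(q,X \right)} = 4 \cdot 4 = 16$)
$b = - \frac{1}{7}$ ($b = \frac{1}{-23 + 16} = \frac{1}{-7} = - \frac{1}{7} \approx -0.14286$)
$l = 20604$ ($l = - 3 \left(-100 - 102\right) 34 = - 3 \left(\left(-202\right) 34\right) = \left(-3\right) \left(-6868\right) = 20604$)
$z{\left(c \right)} = - \frac{1}{8 \left(-83 - c\right)}$
$\sqrt{z{\left(b \right)} + l} = \sqrt{\frac{1}{8 \left(83 - \frac{1}{7}\right)} + 20604} = \sqrt{\frac{1}{8 \cdot \frac{580}{7}} + 20604} = \sqrt{\frac{1}{8} \cdot \frac{7}{580} + 20604} = \sqrt{\frac{7}{4640} + 20604} = \sqrt{\frac{95602567}{4640}} = \frac{\sqrt{27724744430}}{1160}$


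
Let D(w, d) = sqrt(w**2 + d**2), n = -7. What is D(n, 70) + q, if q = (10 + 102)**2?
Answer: 12544 + 7*sqrt(101) ≈ 12614.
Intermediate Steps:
D(w, d) = sqrt(d**2 + w**2)
q = 12544 (q = 112**2 = 12544)
D(n, 70) + q = sqrt(70**2 + (-7)**2) + 12544 = sqrt(4900 + 49) + 12544 = sqrt(4949) + 12544 = 7*sqrt(101) + 12544 = 12544 + 7*sqrt(101)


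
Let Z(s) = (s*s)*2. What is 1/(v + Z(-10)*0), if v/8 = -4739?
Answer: -1/37912 ≈ -2.6377e-5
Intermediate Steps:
Z(s) = 2*s² (Z(s) = s²*2 = 2*s²)
v = -37912 (v = 8*(-4739) = -37912)
1/(v + Z(-10)*0) = 1/(-37912 + (2*(-10)²)*0) = 1/(-37912 + (2*100)*0) = 1/(-37912 + 200*0) = 1/(-37912 + 0) = 1/(-37912) = -1/37912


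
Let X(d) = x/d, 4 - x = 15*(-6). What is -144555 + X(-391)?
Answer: -56521099/391 ≈ -1.4456e+5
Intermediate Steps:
x = 94 (x = 4 - 15*(-6) = 4 - 1*(-90) = 4 + 90 = 94)
X(d) = 94/d
-144555 + X(-391) = -144555 + 94/(-391) = -144555 + 94*(-1/391) = -144555 - 94/391 = -56521099/391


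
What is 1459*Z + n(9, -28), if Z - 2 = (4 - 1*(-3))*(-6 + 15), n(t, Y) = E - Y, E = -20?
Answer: 94843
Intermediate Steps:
n(t, Y) = -20 - Y
Z = 65 (Z = 2 + (4 - 1*(-3))*(-6 + 15) = 2 + (4 + 3)*9 = 2 + 7*9 = 2 + 63 = 65)
1459*Z + n(9, -28) = 1459*65 + (-20 - 1*(-28)) = 94835 + (-20 + 28) = 94835 + 8 = 94843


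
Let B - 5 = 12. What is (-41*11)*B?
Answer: -7667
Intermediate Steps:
B = 17 (B = 5 + 12 = 17)
(-41*11)*B = -41*11*17 = -451*17 = -7667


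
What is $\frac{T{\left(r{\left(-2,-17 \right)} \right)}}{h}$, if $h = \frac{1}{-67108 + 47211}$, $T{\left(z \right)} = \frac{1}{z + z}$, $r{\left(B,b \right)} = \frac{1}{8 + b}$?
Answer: $\frac{179073}{2} \approx 89537.0$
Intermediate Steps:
$T{\left(z \right)} = \frac{1}{2 z}$
$h = - \frac{1}{19897}$ ($h = \frac{1}{-19897} = - \frac{1}{19897} \approx -5.0259 \cdot 10^{-5}$)
$\frac{T{\left(r{\left(-2,-17 \right)} \right)}}{h} = \frac{\frac{1}{2} \frac{1}{\frac{1}{8 - 17}}}{- \frac{1}{19897}} = \frac{1}{2 \frac{1}{-9}} \left(-19897\right) = \frac{1}{2 \left(- \frac{1}{9}\right)} \left(-19897\right) = \frac{1}{2} \left(-9\right) \left(-19897\right) = \left(- \frac{9}{2}\right) \left(-19897\right) = \frac{179073}{2}$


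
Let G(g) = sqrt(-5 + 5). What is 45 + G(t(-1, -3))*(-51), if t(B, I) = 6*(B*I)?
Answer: 45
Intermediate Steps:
t(B, I) = 6*B*I
G(g) = 0 (G(g) = sqrt(0) = 0)
45 + G(t(-1, -3))*(-51) = 45 + 0*(-51) = 45 + 0 = 45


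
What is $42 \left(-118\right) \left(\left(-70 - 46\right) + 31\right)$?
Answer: $421260$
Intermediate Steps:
$42 \left(-118\right) \left(\left(-70 - 46\right) + 31\right) = - 4956 \left(-116 + 31\right) = \left(-4956\right) \left(-85\right) = 421260$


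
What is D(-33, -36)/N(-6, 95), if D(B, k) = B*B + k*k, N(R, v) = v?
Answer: 477/19 ≈ 25.105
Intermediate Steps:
D(B, k) = B**2 + k**2
D(-33, -36)/N(-6, 95) = ((-33)**2 + (-36)**2)/95 = (1089 + 1296)*(1/95) = 2385*(1/95) = 477/19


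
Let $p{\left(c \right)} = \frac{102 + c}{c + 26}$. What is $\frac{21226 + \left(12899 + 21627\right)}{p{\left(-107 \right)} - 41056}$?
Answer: $- \frac{4515912}{3325531} \approx -1.358$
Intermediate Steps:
$p{\left(c \right)} = \frac{102 + c}{26 + c}$
$\frac{21226 + \left(12899 + 21627\right)}{p{\left(-107 \right)} - 41056} = \frac{21226 + \left(12899 + 21627\right)}{\frac{102 - 107}{26 - 107} - 41056} = \frac{21226 + 34526}{\frac{1}{-81} \left(-5\right) - 41056} = \frac{55752}{\left(- \frac{1}{81}\right) \left(-5\right) - 41056} = \frac{55752}{\frac{5}{81} - 41056} = \frac{55752}{- \frac{3325531}{81}} = 55752 \left(- \frac{81}{3325531}\right) = - \frac{4515912}{3325531}$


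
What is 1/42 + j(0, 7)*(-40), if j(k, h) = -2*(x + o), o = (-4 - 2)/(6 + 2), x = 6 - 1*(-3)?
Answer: 27721/42 ≈ 660.02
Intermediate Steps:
x = 9 (x = 6 + 3 = 9)
o = -¾ (o = -6/8 = -6*⅛ = -¾ ≈ -0.75000)
j(k, h) = -33/2 (j(k, h) = -2*(9 - ¾) = -2*33/4 = -33/2)
1/42 + j(0, 7)*(-40) = 1/42 - 33/2*(-40) = 1/42 + 660 = 27721/42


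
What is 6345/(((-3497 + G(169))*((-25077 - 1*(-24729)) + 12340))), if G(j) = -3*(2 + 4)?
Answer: -1269/8430376 ≈ -0.00015053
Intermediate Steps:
G(j) = -18 (G(j) = -3*6 = -18)
6345/(((-3497 + G(169))*((-25077 - 1*(-24729)) + 12340))) = 6345/(((-3497 - 18)*((-25077 - 1*(-24729)) + 12340))) = 6345/((-3515*((-25077 + 24729) + 12340))) = 6345/((-3515*(-348 + 12340))) = 6345/((-3515*11992)) = 6345/(-42151880) = 6345*(-1/42151880) = -1269/8430376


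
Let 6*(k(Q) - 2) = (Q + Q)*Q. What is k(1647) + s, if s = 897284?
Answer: 1801489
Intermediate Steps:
k(Q) = 2 + Q²/3 (k(Q) = 2 + ((Q + Q)*Q)/6 = 2 + ((2*Q)*Q)/6 = 2 + (2*Q²)/6 = 2 + Q²/3)
k(1647) + s = (2 + (⅓)*1647²) + 897284 = (2 + (⅓)*2712609) + 897284 = (2 + 904203) + 897284 = 904205 + 897284 = 1801489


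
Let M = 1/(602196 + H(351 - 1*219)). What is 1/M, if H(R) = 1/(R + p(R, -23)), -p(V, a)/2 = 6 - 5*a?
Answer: 66241559/110 ≈ 6.0220e+5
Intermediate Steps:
p(V, a) = -12 + 10*a (p(V, a) = -2*(6 - 5*a) = -12 + 10*a)
H(R) = 1/(-242 + R) (H(R) = 1/(R + (-12 + 10*(-23))) = 1/(R + (-12 - 230)) = 1/(R - 242) = 1/(-242 + R))
M = 110/66241559 (M = 1/(602196 + 1/(-242 + (351 - 1*219))) = 1/(602196 + 1/(-242 + (351 - 219))) = 1/(602196 + 1/(-242 + 132)) = 1/(602196 + 1/(-110)) = 1/(602196 - 1/110) = 1/(66241559/110) = 110/66241559 ≈ 1.6606e-6)
1/M = 1/(110/66241559) = 66241559/110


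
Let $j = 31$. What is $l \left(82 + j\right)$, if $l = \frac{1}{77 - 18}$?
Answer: $\frac{113}{59} \approx 1.9153$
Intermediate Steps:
$l = \frac{1}{59} \approx 0.016949$
$l \left(82 + j\right) = \frac{82 + 31}{59} = \frac{1}{59} \cdot 113 = \frac{113}{59}$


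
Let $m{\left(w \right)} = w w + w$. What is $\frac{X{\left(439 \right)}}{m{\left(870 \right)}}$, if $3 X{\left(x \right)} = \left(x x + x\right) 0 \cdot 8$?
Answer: $0$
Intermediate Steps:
$m{\left(w \right)} = w + w^{2}$ ($m{\left(w \right)} = w^{2} + w = w + w^{2}$)
$X{\left(x \right)} = 0$ ($X{\left(x \right)} = \frac{\left(x x + x\right) 0 \cdot 8}{3} = \frac{\left(x^{2} + x\right) 0 \cdot 8}{3} = \frac{\left(x + x^{2}\right) 0 \cdot 8}{3} = \frac{0 \cdot 8}{3} = \frac{1}{3} \cdot 0 = 0$)
$\frac{X{\left(439 \right)}}{m{\left(870 \right)}} = \frac{0}{870 \left(1 + 870\right)} = \frac{0}{870 \cdot 871} = \frac{0}{757770} = 0 \cdot \frac{1}{757770} = 0$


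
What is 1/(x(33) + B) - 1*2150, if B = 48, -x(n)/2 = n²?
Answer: -4579501/2130 ≈ -2150.0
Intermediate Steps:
x(n) = -2*n²
1/(x(33) + B) - 1*2150 = 1/(-2*33² + 48) - 1*2150 = 1/(-2*1089 + 48) - 2150 = 1/(-2178 + 48) - 2150 = 1/(-2130) - 2150 = -1/2130 - 2150 = -4579501/2130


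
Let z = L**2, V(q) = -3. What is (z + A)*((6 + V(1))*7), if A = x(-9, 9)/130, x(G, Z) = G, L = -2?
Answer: 10731/130 ≈ 82.546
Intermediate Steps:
A = -9/130 ≈ -0.069231
z = 4 (z = (-2)**2 = 4)
(z + A)*((6 + V(1))*7) = (4 - 9/130)*((6 - 3)*7) = 511*(3*7)/130 = (511/130)*21 = 10731/130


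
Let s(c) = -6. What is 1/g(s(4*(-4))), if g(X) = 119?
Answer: 1/119 ≈ 0.0084034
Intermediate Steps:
1/g(s(4*(-4))) = 1/119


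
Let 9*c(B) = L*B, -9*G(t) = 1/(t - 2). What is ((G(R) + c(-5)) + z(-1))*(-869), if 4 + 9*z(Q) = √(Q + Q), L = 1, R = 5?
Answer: 24332/27 - 869*I*√2/9 ≈ 901.19 - 136.55*I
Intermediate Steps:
G(t) = -1/(9*(-2 + t)) (G(t) = -1/(9*(t - 2)) = -1/(9*(-2 + t)))
c(B) = B/9 (c(B) = (1*B)/9 = B/9)
z(Q) = -4/9 + √2*√Q/9 (z(Q) = -4/9 + √(Q + Q)/9 = -4/9 + √(2*Q)/9 = -4/9 + (√2*√Q)/9 = -4/9 + √2*√Q/9)
((G(R) + c(-5)) + z(-1))*(-869) = ((-1/(-18 + 9*5) + (⅑)*(-5)) + (-4/9 + √2*√(-1)/9))*(-869) = ((-1/(-18 + 45) - 5/9) + (-4/9 + √2*I/9))*(-869) = ((-1/27 - 5/9) + (-4/9 + I*√2/9))*(-869) = (-16/27 + (-4/9 + I*√2/9))*(-869) = (-28/27 + I*√2/9)*(-869) = 24332/27 - 869*I*√2/9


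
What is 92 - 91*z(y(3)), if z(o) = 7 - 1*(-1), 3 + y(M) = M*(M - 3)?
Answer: -636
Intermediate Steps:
y(M) = -3 + M*(-3 + M) (y(M) = -3 + M*(M - 3) = -3 + M*(-3 + M))
z(o) = 8 (z(o) = 7 + 1 = 8)
92 - 91*z(y(3)) = 92 - 91*8 = 92 - 728 = -636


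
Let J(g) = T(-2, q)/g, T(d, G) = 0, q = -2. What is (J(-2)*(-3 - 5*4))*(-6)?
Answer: 0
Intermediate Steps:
J(g) = 0 (J(g) = 0/g = 0)
(J(-2)*(-3 - 5*4))*(-6) = (0*(-3 - 5*4))*(-6) = (0*(-3 - 20))*(-6) = (0*(-23))*(-6) = 0*(-6) = 0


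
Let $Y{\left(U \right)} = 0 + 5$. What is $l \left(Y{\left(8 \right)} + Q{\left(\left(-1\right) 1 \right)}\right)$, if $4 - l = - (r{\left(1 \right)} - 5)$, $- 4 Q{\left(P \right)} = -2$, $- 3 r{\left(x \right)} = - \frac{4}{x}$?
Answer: $\frac{11}{6} \approx 1.8333$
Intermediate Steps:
$r{\left(x \right)} = \frac{4}{3 x}$ ($r{\left(x \right)} = - \frac{\left(-4\right) \frac{1}{x}}{3} = \frac{4}{3 x}$)
$Q{\left(P \right)} = \frac{1}{2}$ ($Q{\left(P \right)} = \left(- \frac{1}{4}\right) \left(-2\right) = \frac{1}{2}$)
$Y{\left(U \right)} = 5$
$l = \frac{1}{3}$ ($l = 4 - - (\frac{4}{3 \cdot 1} - 5) = 4 - - (\frac{4}{3} \cdot 1 - 5) = 4 - - (\frac{4}{3} - 5) = 4 - \left(-1\right) \left(- \frac{11}{3}\right) = 4 - \frac{11}{3} = \frac{1}{3} \approx 0.33333$)
$l \left(Y{\left(8 \right)} + Q{\left(\left(-1\right) 1 \right)}\right) = \frac{5 + \frac{1}{2}}{3} = \frac{1}{3} \cdot \frac{11}{2} = \frac{11}{6}$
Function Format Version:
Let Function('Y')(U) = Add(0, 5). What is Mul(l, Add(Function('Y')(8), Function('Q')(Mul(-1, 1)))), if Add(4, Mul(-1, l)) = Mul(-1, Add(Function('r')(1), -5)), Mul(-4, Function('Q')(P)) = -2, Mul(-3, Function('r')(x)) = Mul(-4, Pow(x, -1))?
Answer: Rational(11, 6) ≈ 1.8333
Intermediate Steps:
Function('r')(x) = Mul(Rational(4, 3), Pow(x, -1)) (Function('r')(x) = Mul(Rational(-1, 3), Mul(-4, Pow(x, -1))) = Mul(Rational(4, 3), Pow(x, -1)))
Function('Q')(P) = Rational(1, 2) (Function('Q')(P) = Mul(Rational(-1, 4), -2) = Rational(1, 2))
Function('Y')(U) = 5
l = Rational(1, 3) (l = Add(4, Mul(-1, Mul(-1, Add(Mul(Rational(4, 3), Pow(1, -1)), -5)))) = Add(4, Mul(-1, Mul(-1, Add(Mul(Rational(4, 3), 1), -5)))) = Add(4, Mul(-1, Mul(-1, Add(Rational(4, 3), -5)))) = Add(4, Mul(-1, Mul(-1, Rational(-11, 3)))) = Add(4, Mul(-1, Rational(11, 3))) = Add(4, Rational(-11, 3)) = Rational(1, 3) ≈ 0.33333)
Mul(l, Add(Function('Y')(8), Function('Q')(Mul(-1, 1)))) = Mul(Rational(1, 3), Add(5, Rational(1, 2))) = Mul(Rational(1, 3), Rational(11, 2)) = Rational(11, 6)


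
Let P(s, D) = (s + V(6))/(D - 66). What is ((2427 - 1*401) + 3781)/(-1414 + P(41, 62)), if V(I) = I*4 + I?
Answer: -23228/5727 ≈ -4.0559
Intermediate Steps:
V(I) = 5*I (V(I) = 4*I + I = 5*I)
P(s, D) = (30 + s)/(-66 + D) (P(s, D) = (s + 5*6)/(D - 66) = (s + 30)/(-66 + D) = (30 + s)/(-66 + D))
((2427 - 1*401) + 3781)/(-1414 + P(41, 62)) = ((2427 - 1*401) + 3781)/(-1414 + (30 + 41)/(-66 + 62)) = ((2427 - 401) + 3781)/(-1414 + 71/(-4)) = (2026 + 3781)/(-1414 - 1/4*71) = 5807/(-1414 - 71/4) = 5807/(-5727/4) = 5807*(-4/5727) = -23228/5727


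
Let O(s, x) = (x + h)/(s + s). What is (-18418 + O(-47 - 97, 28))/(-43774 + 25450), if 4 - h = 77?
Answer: 196457/195456 ≈ 1.0051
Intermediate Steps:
h = -73 (h = 4 - 1*77 = 4 - 77 = -73)
O(s, x) = (-73 + x)/(2*s) (O(s, x) = (x - 73)/(s + s) = (-73 + x)/((2*s)) = (-73 + x)*(1/(2*s)) = (-73 + x)/(2*s))
(-18418 + O(-47 - 97, 28))/(-43774 + 25450) = (-18418 + (-73 + 28)/(2*(-47 - 97)))/(-43774 + 25450) = (-18418 + (½)*(-45)/(-144))/(-18324) = (-18418 + (½)*(-1/144)*(-45))*(-1/18324) = (-18418 + 5/32)*(-1/18324) = -589371/32*(-1/18324) = 196457/195456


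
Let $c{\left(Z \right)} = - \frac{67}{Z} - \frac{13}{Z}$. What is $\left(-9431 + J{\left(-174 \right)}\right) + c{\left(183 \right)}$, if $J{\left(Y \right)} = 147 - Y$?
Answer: $- \frac{1667210}{183} \approx -9110.4$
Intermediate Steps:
$c{\left(Z \right)} = - \frac{80}{Z}$
$\left(-9431 + J{\left(-174 \right)}\right) + c{\left(183 \right)} = \left(-9431 + \left(147 - -174\right)\right) - \frac{80}{183} = \left(-9431 + \left(147 + 174\right)\right) - \frac{80}{183} = \left(-9431 + 321\right) - \frac{80}{183} = -9110 - \frac{80}{183} = - \frac{1667210}{183}$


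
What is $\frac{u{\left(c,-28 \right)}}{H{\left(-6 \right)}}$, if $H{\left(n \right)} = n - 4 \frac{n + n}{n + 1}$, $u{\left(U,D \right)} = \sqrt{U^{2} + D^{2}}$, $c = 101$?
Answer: $- \frac{5 \sqrt{65}}{6} \approx -6.7186$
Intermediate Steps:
$u{\left(U,D \right)} = \sqrt{D^{2} + U^{2}}$
$H{\left(n \right)} = n - \frac{8 n}{1 + n}$ ($H{\left(n \right)} = n - 4 \frac{2 n}{1 + n} = n - \frac{8 n}{1 + n}$)
$\frac{u{\left(c,-28 \right)}}{H{\left(-6 \right)}} = \frac{\sqrt{\left(-28\right)^{2} + 101^{2}}}{\left(-6\right) \frac{1}{1 - 6} \left(-7 - 6\right)} = \frac{\sqrt{784 + 10201}}{\left(-6\right) \frac{1}{-5} \left(-13\right)} = \frac{\sqrt{10985}}{\left(-6\right) \left(- \frac{1}{5}\right) \left(-13\right)} = \frac{13 \sqrt{65}}{- \frac{78}{5}} = 13 \sqrt{65} \left(- \frac{5}{78}\right) = - \frac{5 \sqrt{65}}{6}$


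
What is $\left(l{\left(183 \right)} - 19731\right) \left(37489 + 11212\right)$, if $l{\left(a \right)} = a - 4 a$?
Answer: $-987656280$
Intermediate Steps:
$l{\left(a \right)} = - 3 a$
$\left(l{\left(183 \right)} - 19731\right) \left(37489 + 11212\right) = \left(\left(-3\right) 183 - 19731\right) \left(37489 + 11212\right) = \left(-549 - 19731\right) 48701 = \left(-20280\right) 48701 = -987656280$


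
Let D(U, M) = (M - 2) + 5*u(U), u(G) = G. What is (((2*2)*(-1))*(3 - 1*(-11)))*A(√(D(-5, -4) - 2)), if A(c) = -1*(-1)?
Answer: -56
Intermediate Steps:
D(U, M) = -2 + M + 5*U (D(U, M) = (M - 2) + 5*U = (-2 + M) + 5*U = -2 + M + 5*U)
A(c) = 1
(((2*2)*(-1))*(3 - 1*(-11)))*A(√(D(-5, -4) - 2)) = (((2*2)*(-1))*(3 - 1*(-11)))*1 = ((4*(-1))*(3 + 11))*1 = -4*14*1 = -56*1 = -56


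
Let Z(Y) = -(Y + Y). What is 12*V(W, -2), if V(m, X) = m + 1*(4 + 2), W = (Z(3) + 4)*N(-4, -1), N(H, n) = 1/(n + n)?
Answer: 84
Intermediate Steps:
Z(Y) = -2*Y
N(H, n) = 1/(2*n)
W = 1 (W = (-2*3 + 4)*((½)/(-1)) = (-6 + 4)*((½)*(-1)) = -2*(-½) = 1)
V(m, X) = 6 + m (V(m, X) = m + 1*6 = m + 6 = 6 + m)
12*V(W, -2) = 12*(6 + 1) = 12*7 = 84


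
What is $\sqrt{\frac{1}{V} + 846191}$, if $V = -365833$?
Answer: $\frac{\sqrt{113248943422450966}}{365833} \approx 919.89$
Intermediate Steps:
$\sqrt{\frac{1}{V} + 846191} = \sqrt{\frac{1}{-365833} + 846191} = \sqrt{- \frac{1}{365833} + 846191} = \sqrt{\frac{309564592102}{365833}} = \frac{\sqrt{113248943422450966}}{365833}$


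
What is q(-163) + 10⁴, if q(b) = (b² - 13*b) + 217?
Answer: 38905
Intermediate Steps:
q(b) = 217 + b² - 13*b
q(-163) + 10⁴ = (217 + (-163)² - 13*(-163)) + 10⁴ = (217 + 26569 + 2119) + 10000 = 28905 + 10000 = 38905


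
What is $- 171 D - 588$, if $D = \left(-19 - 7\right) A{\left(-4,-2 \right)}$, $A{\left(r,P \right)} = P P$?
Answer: $17196$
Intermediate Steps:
$A{\left(r,P \right)} = P^{2}$
$D = -104$ ($D = \left(-19 - 7\right) \left(-2\right)^{2} = \left(-26\right) 4 = -104$)
$- 171 D - 588 = \left(-171\right) \left(-104\right) - 588 = 17784 - 588 = 17196$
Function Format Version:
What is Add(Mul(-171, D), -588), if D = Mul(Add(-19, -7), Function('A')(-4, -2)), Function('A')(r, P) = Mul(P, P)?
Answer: 17196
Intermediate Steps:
Function('A')(r, P) = Pow(P, 2)
D = -104 (D = Mul(Add(-19, -7), Pow(-2, 2)) = Mul(-26, 4) = -104)
Add(Mul(-171, D), -588) = Add(Mul(-171, -104), -588) = Add(17784, -588) = 17196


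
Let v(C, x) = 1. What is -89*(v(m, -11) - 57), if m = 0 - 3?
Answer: 4984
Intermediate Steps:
m = -3
-89*(v(m, -11) - 57) = -89*(1 - 57) = -89*(-56) = 4984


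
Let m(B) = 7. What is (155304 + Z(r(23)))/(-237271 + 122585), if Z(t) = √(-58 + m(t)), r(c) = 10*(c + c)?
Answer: -77652/57343 - I*√51/114686 ≈ -1.3542 - 6.2269e-5*I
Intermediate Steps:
r(c) = 20*c (r(c) = 10*(2*c) = 20*c)
Z(t) = I*√51 (Z(t) = √(-58 + 7) = √(-51) = I*√51)
(155304 + Z(r(23)))/(-237271 + 122585) = (155304 + I*√51)/(-237271 + 122585) = (155304 + I*√51)/(-114686) = (155304 + I*√51)*(-1/114686) = -77652/57343 - I*√51/114686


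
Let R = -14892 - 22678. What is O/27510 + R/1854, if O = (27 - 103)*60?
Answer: -17366749/850059 ≈ -20.430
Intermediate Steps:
O = -4560 (O = -76*60 = -4560)
R = -37570
O/27510 + R/1854 = -4560/27510 - 37570/1854 = -4560*1/27510 - 37570*1/1854 = -152/917 - 18785/927 = -17366749/850059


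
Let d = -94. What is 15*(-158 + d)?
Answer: -3780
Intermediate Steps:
15*(-158 + d) = 15*(-158 - 94) = 15*(-252) = -3780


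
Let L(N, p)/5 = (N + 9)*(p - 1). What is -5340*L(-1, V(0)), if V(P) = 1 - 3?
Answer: 640800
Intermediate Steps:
V(P) = -2
L(N, p) = 5*(-1 + p)*(9 + N) (L(N, p) = 5*((N + 9)*(p - 1)) = 5*((9 + N)*(-1 + p)) = 5*((-1 + p)*(9 + N)) = 5*(-1 + p)*(9 + N))
-5340*L(-1, V(0)) = -5340*(-45 - 5*(-1) + 45*(-2) + 5*(-1)*(-2)) = -5340*(-45 + 5 - 90 + 10) = -5340*(-120) = 640800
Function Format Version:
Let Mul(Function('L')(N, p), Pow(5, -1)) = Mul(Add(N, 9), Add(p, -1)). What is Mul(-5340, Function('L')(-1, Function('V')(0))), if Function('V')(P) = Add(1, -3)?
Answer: 640800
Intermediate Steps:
Function('V')(P) = -2
Function('L')(N, p) = Mul(5, Add(-1, p), Add(9, N)) (Function('L')(N, p) = Mul(5, Mul(Add(N, 9), Add(p, -1))) = Mul(5, Mul(Add(9, N), Add(-1, p))) = Mul(5, Mul(Add(-1, p), Add(9, N))) = Mul(5, Add(-1, p), Add(9, N)))
Mul(-5340, Function('L')(-1, Function('V')(0))) = Mul(-5340, Add(-45, Mul(-5, -1), Mul(45, -2), Mul(5, -1, -2))) = Mul(-5340, Add(-45, 5, -90, 10)) = Mul(-5340, -120) = 640800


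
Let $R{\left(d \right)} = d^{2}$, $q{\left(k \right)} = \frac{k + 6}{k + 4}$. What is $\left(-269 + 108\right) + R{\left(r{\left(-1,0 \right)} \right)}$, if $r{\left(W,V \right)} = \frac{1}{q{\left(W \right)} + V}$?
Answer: $- \frac{4016}{25} \approx -160.64$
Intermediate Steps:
$q{\left(k \right)} = \frac{6 + k}{4 + k}$
$r{\left(W,V \right)} = \frac{1}{V + \frac{6 + W}{4 + W}}$ ($r{\left(W,V \right)} = \frac{1}{\frac{6 + W}{4 + W} + V} = \frac{1}{V + \frac{6 + W}{4 + W}}$)
$\left(-269 + 108\right) + R{\left(r{\left(-1,0 \right)} \right)} = \left(-269 + 108\right) + \left(\frac{4 - 1}{6 - 1 + 0 \left(4 - 1\right)}\right)^{2} = -161 + \left(\frac{1}{6 - 1 + 0 \cdot 3} \cdot 3\right)^{2} = -161 + \left(\frac{1}{6 - 1 + 0} \cdot 3\right)^{2} = -161 + \left(\frac{1}{5} \cdot 3\right)^{2} = -161 + \left(\frac{3}{5}\right)^{2} = -161 + \frac{9}{25} = - \frac{4016}{25}$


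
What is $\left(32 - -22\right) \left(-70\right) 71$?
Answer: $-268380$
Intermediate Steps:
$\left(32 - -22\right) \left(-70\right) 71 = \left(32 + 22\right) \left(-70\right) 71 = 54 \left(-70\right) 71 = \left(-3780\right) 71 = -268380$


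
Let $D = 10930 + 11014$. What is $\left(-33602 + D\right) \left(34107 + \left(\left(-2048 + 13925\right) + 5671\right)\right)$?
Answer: $-602193990$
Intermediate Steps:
$D = 21944$
$\left(-33602 + D\right) \left(34107 + \left(\left(-2048 + 13925\right) + 5671\right)\right) = \left(-33602 + 21944\right) \left(34107 + \left(\left(-2048 + 13925\right) + 5671\right)\right) = - 11658 \left(34107 + \left(11877 + 5671\right)\right) = - 11658 \left(34107 + 17548\right) = \left(-11658\right) 51655 = -602193990$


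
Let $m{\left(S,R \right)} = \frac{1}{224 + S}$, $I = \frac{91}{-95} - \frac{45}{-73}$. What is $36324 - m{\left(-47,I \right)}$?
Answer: $\frac{6429347}{177} \approx 36324.0$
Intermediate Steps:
$I = - \frac{2368}{6935}$ ($I = 91 \left(- \frac{1}{95}\right) - - \frac{45}{73} = - \frac{91}{95} + \frac{45}{73} = - \frac{2368}{6935} \approx -0.34146$)
$36324 - m{\left(-47,I \right)} = 36324 - \frac{1}{224 - 47} = 36324 - \frac{1}{177} = \frac{6429347}{177}$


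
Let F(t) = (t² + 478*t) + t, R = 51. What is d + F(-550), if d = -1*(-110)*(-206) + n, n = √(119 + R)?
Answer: 16390 + √170 ≈ 16403.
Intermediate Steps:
F(t) = t² + 479*t
n = √170 (n = √(119 + 51) = √170 ≈ 13.038)
d = -22660 + √170 (d = -1*(-110)*(-206) + √170 = 110*(-206) + √170 = -22660 + √170 ≈ -22647.)
d + F(-550) = (-22660 + √170) - 550*(479 - 550) = (-22660 + √170) - 550*(-71) = (-22660 + √170) + 39050 = 16390 + √170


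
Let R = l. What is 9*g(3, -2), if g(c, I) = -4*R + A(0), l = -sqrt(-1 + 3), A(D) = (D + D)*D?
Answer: 36*sqrt(2) ≈ 50.912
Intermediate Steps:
A(D) = 2*D**2 (A(D) = (2*D)*D = 2*D**2)
l = -sqrt(2) ≈ -1.4142
R = -sqrt(2) ≈ -1.4142
g(c, I) = 4*sqrt(2) (g(c, I) = -(-4)*sqrt(2) + 2*0**2 = 4*sqrt(2) + 2*0 = 4*sqrt(2) + 0 = 4*sqrt(2))
9*g(3, -2) = 9*(4*sqrt(2)) = 36*sqrt(2)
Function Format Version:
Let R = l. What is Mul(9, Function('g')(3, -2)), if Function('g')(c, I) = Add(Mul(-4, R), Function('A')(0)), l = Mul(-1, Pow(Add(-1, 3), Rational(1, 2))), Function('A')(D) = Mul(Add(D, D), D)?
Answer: Mul(36, Pow(2, Rational(1, 2))) ≈ 50.912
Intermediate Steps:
Function('A')(D) = Mul(2, Pow(D, 2)) (Function('A')(D) = Mul(Mul(2, D), D) = Mul(2, Pow(D, 2)))
l = Mul(-1, Pow(2, Rational(1, 2))) ≈ -1.4142
R = Mul(-1, Pow(2, Rational(1, 2))) ≈ -1.4142
Function('g')(c, I) = Mul(4, Pow(2, Rational(1, 2))) (Function('g')(c, I) = Add(Mul(-4, Mul(-1, Pow(2, Rational(1, 2)))), Mul(2, Pow(0, 2))) = Add(Mul(4, Pow(2, Rational(1, 2))), Mul(2, 0)) = Add(Mul(4, Pow(2, Rational(1, 2))), 0) = Mul(4, Pow(2, Rational(1, 2))))
Mul(9, Function('g')(3, -2)) = Mul(9, Mul(4, Pow(2, Rational(1, 2)))) = Mul(36, Pow(2, Rational(1, 2)))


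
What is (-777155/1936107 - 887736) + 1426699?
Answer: 1043489259886/1936107 ≈ 5.3896e+5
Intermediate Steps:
(-777155/1936107 - 887736) + 1426699 = -1718752660907/1936107 + 1426699 = 1043489259886/1936107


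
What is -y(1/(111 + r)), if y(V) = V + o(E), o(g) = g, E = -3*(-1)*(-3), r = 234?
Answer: 3104/345 ≈ 8.9971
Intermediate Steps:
E = -9 (E = 3*(-3) = -9)
y(V) = -9 + V (y(V) = V - 9 = -9 + V)
-y(1/(111 + r)) = -(-9 + 1/(111 + 234)) = -(-9 + 1/345) = -1*(-3104/345) = 3104/345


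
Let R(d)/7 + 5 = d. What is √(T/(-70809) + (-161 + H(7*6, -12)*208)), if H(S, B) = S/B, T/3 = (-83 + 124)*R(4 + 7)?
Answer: 7*I*√10108244383/23603 ≈ 29.817*I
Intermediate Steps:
R(d) = -35 + 7*d
T = 5166 (T = 3*((-83 + 124)*(-35 + 7*(4 + 7))) = 3*(41*(-35 + 7*11)) = 3*(41*(-35 + 77)) = 3*(41*42) = 3*1722 = 5166)
√(T/(-70809) + (-161 + H(7*6, -12)*208)) = √(5166/(-70809) + (-161 + ((7*6)/(-12))*208)) = √(5166*(-1/70809) + (-161 + (42*(-1/12))*208)) = √(-1722/23603 + (-161 - 7/2*208)) = √(-1722/23603 + (-161 - 728)) = √(-1722/23603 - 889) = √(-20984789/23603) = 7*I*√10108244383/23603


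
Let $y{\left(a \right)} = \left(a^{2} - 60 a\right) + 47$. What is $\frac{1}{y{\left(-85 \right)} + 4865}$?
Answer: $\frac{1}{17237} \approx 5.8015 \cdot 10^{-5}$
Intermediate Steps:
$y{\left(a \right)} = 47 + a^{2} - 60 a$
$\frac{1}{y{\left(-85 \right)} + 4865} = \frac{1}{\left(47 + \left(-85\right)^{2} - -5100\right) + 4865} = \frac{1}{\left(47 + 7225 + 5100\right) + 4865} = \frac{1}{12372 + 4865} = \frac{1}{17237}$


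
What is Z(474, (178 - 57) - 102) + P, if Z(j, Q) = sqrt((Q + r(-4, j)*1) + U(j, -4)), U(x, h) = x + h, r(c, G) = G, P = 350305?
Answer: 350305 + 3*sqrt(107) ≈ 3.5034e+5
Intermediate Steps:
U(x, h) = h + x
Z(j, Q) = sqrt(-4 + Q + 2*j) (Z(j, Q) = sqrt((Q + j*1) + (-4 + j)) = sqrt((Q + j) + (-4 + j)) = sqrt(-4 + Q + 2*j))
Z(474, (178 - 57) - 102) + P = sqrt(-4 + ((178 - 57) - 102) + 2*474) + 350305 = sqrt(-4 + (121 - 102) + 948) + 350305 = sqrt(-4 + 19 + 948) + 350305 = sqrt(963) + 350305 = 3*sqrt(107) + 350305 = 350305 + 3*sqrt(107)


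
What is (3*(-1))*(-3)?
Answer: 9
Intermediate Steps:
(3*(-1))*(-3) = -3*(-3) = 9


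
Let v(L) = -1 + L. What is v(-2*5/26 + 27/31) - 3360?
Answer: -1354287/403 ≈ -3360.5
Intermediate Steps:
v(-2*5/26 + 27/31) - 3360 = (-1 + (-2*5/26 + 27/31)) - 3360 = (-1 + (-10*1/26 + 27*(1/31))) - 3360 = (-1 + (-5/13 + 27/31)) - 3360 = (-1 + 196/403) - 3360 = -207/403 - 3360 = -1354287/403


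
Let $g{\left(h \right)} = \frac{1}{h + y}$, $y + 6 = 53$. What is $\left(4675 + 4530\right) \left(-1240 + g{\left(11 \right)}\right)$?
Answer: $- \frac{662014395}{58} \approx -1.1414 \cdot 10^{7}$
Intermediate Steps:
$y = 47$ ($y = -6 + 53 = 47$)
$g{\left(h \right)} = \frac{1}{47 + h}$ ($g{\left(h \right)} = \frac{1}{h + 47} = \frac{1}{47 + h}$)
$\left(4675 + 4530\right) \left(-1240 + g{\left(11 \right)}\right) = \left(4675 + 4530\right) \left(-1240 + \frac{1}{47 + 11}\right) = 9205 \left(-1240 + \frac{1}{58}\right) = 9205 \left(- \frac{71919}{58}\right) = - \frac{662014395}{58}$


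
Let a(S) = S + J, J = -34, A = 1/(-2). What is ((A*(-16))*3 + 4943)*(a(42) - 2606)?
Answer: -12904266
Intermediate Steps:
A = -½ ≈ -0.50000
a(S) = -34 + S (a(S) = S - 34 = -34 + S)
((A*(-16))*3 + 4943)*(a(42) - 2606) = (-½*(-16)*3 + 4943)*((-34 + 42) - 2606) = (8*3 + 4943)*(8 - 2606) = (24 + 4943)*(-2598) = 4967*(-2598) = -12904266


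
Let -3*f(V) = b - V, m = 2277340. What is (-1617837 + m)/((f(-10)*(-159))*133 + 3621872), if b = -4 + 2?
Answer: 659503/3678264 ≈ 0.17930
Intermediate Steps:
b = -2
f(V) = 2/3 + V/3 (f(V) = -(-2 - V)/3 = 2/3 + V/3)
(-1617837 + m)/((f(-10)*(-159))*133 + 3621872) = (-1617837 + 2277340)/(((2/3 + (1/3)*(-10))*(-159))*133 + 3621872) = 659503/(((2/3 - 10/3)*(-159))*133 + 3621872) = 659503/(-8/3*(-159)*133 + 3621872) = 659503/(424*133 + 3621872) = 659503/(56392 + 3621872) = 659503/3678264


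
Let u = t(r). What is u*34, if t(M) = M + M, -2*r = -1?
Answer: 34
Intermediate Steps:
r = ½ (r = -½*(-1) = ½ ≈ 0.50000)
t(M) = 2*M
u = 1 (u = 2*(½) = 1)
u*34 = 1*34 = 34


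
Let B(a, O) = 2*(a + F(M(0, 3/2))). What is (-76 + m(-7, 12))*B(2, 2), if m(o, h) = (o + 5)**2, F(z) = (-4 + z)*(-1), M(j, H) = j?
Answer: -864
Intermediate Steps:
F(z) = 4 - z
m(o, h) = (5 + o)**2
B(a, O) = 8 + 2*a (B(a, O) = 2*(a + (4 - 1*0)) = 2*(a + (4 + 0)) = 2*(a + 4) = 2*(4 + a) = 8 + 2*a)
(-76 + m(-7, 12))*B(2, 2) = (-76 + (5 - 7)**2)*(8 + 2*2) = (-76 + (-2)**2)*(8 + 4) = (-76 + 4)*12 = -72*12 = -864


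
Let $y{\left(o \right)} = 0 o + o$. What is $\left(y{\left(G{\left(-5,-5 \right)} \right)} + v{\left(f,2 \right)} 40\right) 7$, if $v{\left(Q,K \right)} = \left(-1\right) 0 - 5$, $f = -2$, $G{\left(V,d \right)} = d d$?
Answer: $-1225$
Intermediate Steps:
$G{\left(V,d \right)} = d^{2}$
$y{\left(o \right)} = o$ ($y{\left(o \right)} = 0 + o = o$)
$v{\left(Q,K \right)} = -5$ ($v{\left(Q,K \right)} = 0 - 5 = -5$)
$\left(y{\left(G{\left(-5,-5 \right)} \right)} + v{\left(f,2 \right)} 40\right) 7 = \left(\left(-5\right)^{2} - 200\right) 7 = \left(25 - 200\right) 7 = \left(-175\right) 7 = -1225$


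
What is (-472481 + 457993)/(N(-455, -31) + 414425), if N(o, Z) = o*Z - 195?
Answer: -14488/428335 ≈ -0.033824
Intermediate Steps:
N(o, Z) = -195 + Z*o (N(o, Z) = Z*o - 195 = -195 + Z*o)
(-472481 + 457993)/(N(-455, -31) + 414425) = (-472481 + 457993)/((-195 - 31*(-455)) + 414425) = -14488/((-195 + 14105) + 414425) = -14488/(13910 + 414425) = -14488/428335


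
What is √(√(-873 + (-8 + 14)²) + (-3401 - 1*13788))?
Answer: √(-17189 + 3*I*√93) ≈ 0.11 + 131.11*I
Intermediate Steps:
√(√(-873 + (-8 + 14)²) + (-3401 - 1*13788)) = √(√(-873 + 6²) + (-3401 - 13788)) = √(√(-873 + 36) - 17189) = √(√(-837) - 17189) = √(3*I*√93 - 17189) = √(-17189 + 3*I*√93)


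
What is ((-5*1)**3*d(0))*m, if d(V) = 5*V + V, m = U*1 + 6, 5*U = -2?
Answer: 0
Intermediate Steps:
U = -2/5 (U = (1/5)*(-2) = -2/5 ≈ -0.40000)
m = 28/5 (m = -2/5*1 + 6 = -2/5 + 6 = 28/5 ≈ 5.6000)
d(V) = 6*V
((-5*1)**3*d(0))*m = ((-5*1)**3*(6*0))*(28/5) = ((-5)**3*0)*(28/5) = -125*0*(28/5) = 0*(28/5) = 0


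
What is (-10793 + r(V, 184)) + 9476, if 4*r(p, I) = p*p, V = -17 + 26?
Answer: -5187/4 ≈ -1296.8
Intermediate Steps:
V = 9
r(p, I) = p²/4 (r(p, I) = (p*p)/4 = p²/4)
(-10793 + r(V, 184)) + 9476 = (-10793 + (¼)*9²) + 9476 = (-10793 + (¼)*81) + 9476 = (-10793 + 81/4) + 9476 = -43091/4 + 9476 = -5187/4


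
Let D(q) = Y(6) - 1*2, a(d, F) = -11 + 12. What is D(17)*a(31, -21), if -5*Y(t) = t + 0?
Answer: -16/5 ≈ -3.2000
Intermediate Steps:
Y(t) = -t/5 (Y(t) = -(t + 0)/5 = -t/5)
a(d, F) = 1
D(q) = -16/5 (D(q) = -⅕*6 - 1*2 = -6/5 - 2 = -16/5)
D(17)*a(31, -21) = -16/5*1 = -16/5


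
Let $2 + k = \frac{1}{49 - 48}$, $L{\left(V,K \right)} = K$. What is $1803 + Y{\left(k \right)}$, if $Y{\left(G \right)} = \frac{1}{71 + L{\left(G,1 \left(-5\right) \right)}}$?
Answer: $\frac{118999}{66} \approx 1803.0$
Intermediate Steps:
$k = -1$ ($k = -2 + \frac{1}{49 - 48} = -2 + 1^{-1} = -2 + 1 = -1$)
$Y{\left(G \right)} = \frac{1}{66}$ ($Y{\left(G \right)} = \frac{1}{71 + 1 \left(-5\right)} = \frac{1}{71 - 5} = \frac{1}{66}$)
$1803 + Y{\left(k \right)} = 1803 + \frac{1}{66} = \frac{118999}{66}$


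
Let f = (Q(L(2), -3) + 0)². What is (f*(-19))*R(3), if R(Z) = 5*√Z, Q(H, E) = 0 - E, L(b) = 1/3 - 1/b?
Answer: -855*√3 ≈ -1480.9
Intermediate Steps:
L(b) = ⅓ - 1/b (L(b) = 1*(⅓) - 1/b = ⅓ - 1/b)
Q(H, E) = -E
f = 9 (f = (-1*(-3) + 0)² = (3 + 0)² = 3² = 9)
(f*(-19))*R(3) = (9*(-19))*(5*√3) = -855*√3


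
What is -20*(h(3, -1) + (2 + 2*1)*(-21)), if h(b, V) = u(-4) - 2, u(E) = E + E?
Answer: 1880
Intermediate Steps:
u(E) = 2*E
h(b, V) = -10 (h(b, V) = 2*(-4) - 2 = -8 - 2 = -10)
-20*(h(3, -1) + (2 + 2*1)*(-21)) = -20*(-10 + (2 + 2*1)*(-21)) = -20*(-10 + (2 + 2)*(-21)) = -20*(-10 + 4*(-21)) = -20*(-10 - 84) = -20*(-94) = 1880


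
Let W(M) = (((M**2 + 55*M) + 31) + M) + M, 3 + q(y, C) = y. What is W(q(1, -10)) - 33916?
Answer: -33995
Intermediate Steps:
q(y, C) = -3 + y
W(M) = 31 + M**2 + 57*M (W(M) = ((31 + M**2 + 55*M) + M) + M = (31 + M**2 + 56*M) + M = 31 + M**2 + 57*M)
W(q(1, -10)) - 33916 = (31 + (-3 + 1)**2 + 57*(-3 + 1)) - 33916 = (31 + (-2)**2 + 57*(-2)) - 33916 = (31 + 4 - 114) - 33916 = -79 - 33916 = -33995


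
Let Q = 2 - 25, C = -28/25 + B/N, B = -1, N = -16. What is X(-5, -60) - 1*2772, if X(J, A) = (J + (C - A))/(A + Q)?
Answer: -92051977/33200 ≈ -2772.6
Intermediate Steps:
C = -423/400 (C = -28/25 - 1/(-16) = -28*1/25 - 1*(-1/16) = -28/25 + 1/16 = -423/400 ≈ -1.0575)
Q = -23
X(J, A) = (-423/400 + J - A)/(-23 + A) (X(J, A) = (J + (-423/400 - A))/(A - 23) = (-423/400 + J - A)/(-23 + A))
X(-5, -60) - 1*2772 = (-423/400 - 5 - 1*(-60))/(-23 - 60) - 1*2772 = (-423/400 - 5 + 60)/(-83) - 2772 = -1/83*21577/400 - 2772 = -21577/33200 - 2772 = -92051977/33200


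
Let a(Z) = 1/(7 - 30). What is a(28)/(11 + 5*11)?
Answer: -1/1518 ≈ -0.00065876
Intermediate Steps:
a(Z) = -1/23 (a(Z) = 1/(-23) = -1/23)
a(28)/(11 + 5*11) = -1/(23*(11 + 5*11)) = -1/(23*(11 + 55)) = -1/23/66 = -1/23*1/66 = -1/1518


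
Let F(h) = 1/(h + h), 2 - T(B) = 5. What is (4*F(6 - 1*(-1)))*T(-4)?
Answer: -6/7 ≈ -0.85714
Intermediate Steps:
T(B) = -3 (T(B) = 2 - 1*5 = 2 - 5 = -3)
F(h) = 1/(2*h)
(4*F(6 - 1*(-1)))*T(-4) = (4*(1/(2*(6 - 1*(-1)))))*(-3) = (4*(1/(2*(6 + 1))))*(-3) = (4*((1/2)/7))*(-3) = (4*((1/2)*(1/7)))*(-3) = (4*(1/14))*(-3) = (2/7)*(-3) = -6/7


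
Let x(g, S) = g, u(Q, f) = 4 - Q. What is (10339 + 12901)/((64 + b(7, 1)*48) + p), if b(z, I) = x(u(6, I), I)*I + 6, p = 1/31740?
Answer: 737637600/8125441 ≈ 90.781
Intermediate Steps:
p = 1/31740 ≈ 3.1506e-5
b(z, I) = 6 - 2*I (b(z, I) = (4 - 1*6)*I + 6 = (4 - 6)*I + 6 = -2*I + 6 = 6 - 2*I)
(10339 + 12901)/((64 + b(7, 1)*48) + p) = (10339 + 12901)/((64 + (6 - 2*1)*48) + 1/31740) = 23240/((64 + (6 - 2)*48) + 1/31740) = 23240/((64 + 4*48) + 1/31740) = 23240/((64 + 192) + 1/31740) = 23240/(256 + 1/31740) = 23240/(8125441/31740) = 23240*(31740/8125441) = 737637600/8125441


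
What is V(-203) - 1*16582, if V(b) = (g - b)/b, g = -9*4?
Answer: -3366313/203 ≈ -16583.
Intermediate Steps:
g = -36
V(b) = (-36 - b)/b
V(-203) - 1*16582 = (-36 - 1*(-203))/(-203) - 1*16582 = -(-36 + 203)/203 - 16582 = -1/203*167 - 16582 = -167/203 - 16582 = -3366313/203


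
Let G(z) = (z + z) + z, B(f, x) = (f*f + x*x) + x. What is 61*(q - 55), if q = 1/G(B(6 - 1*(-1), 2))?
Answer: -553514/165 ≈ -3354.6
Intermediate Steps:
B(f, x) = x + f**2 + x**2 (B(f, x) = (f**2 + x**2) + x = x + f**2 + x**2)
G(z) = 3*z (G(z) = 2*z + z = 3*z)
q = 1/165 (q = 1/(3*(2 + (6 - 1*(-1))**2 + 2**2)) = 1/(3*(2 + (6 + 1)**2 + 4)) = 1/(3*(2 + 7**2 + 4)) = 1/(3*(2 + 49 + 4)) = 1/(3*55) = 1/165 ≈ 0.0060606)
61*(q - 55) = 61*(1/165 - 55) = 61*(-9074/165) = -553514/165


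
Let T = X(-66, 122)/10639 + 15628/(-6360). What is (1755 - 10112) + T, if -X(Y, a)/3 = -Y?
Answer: -141408976963/16916010 ≈ -8359.5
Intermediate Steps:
X(Y, a) = 3*Y (X(Y, a) = -(-3)*Y = 3*Y)
T = -41881393/16916010 (T = (3*(-66))/10639 + 15628/(-6360) = -198*1/10639 + 15628*(-1/6360) = -198/10639 - 3907/1590 = -41881393/16916010 ≈ -2.4758)
(1755 - 10112) + T = (1755 - 10112) - 41881393/16916010 = -8357 - 41881393/16916010 = -141408976963/16916010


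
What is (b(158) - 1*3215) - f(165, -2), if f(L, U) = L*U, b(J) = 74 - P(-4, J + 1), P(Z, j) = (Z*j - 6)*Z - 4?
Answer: -5375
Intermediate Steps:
P(Z, j) = -4 + Z*(-6 + Z*j) (P(Z, j) = (-6 + Z*j)*Z - 4 = Z*(-6 + Z*j) - 4 = -4 + Z*(-6 + Z*j))
b(J) = 38 - 16*J (b(J) = 74 - (-4 - 6*(-4) + (J + 1)*(-4)²) = 74 - (-4 + 24 + (1 + J)*16) = 74 - (-4 + 24 + (16 + 16*J)) = 74 - (36 + 16*J) = 74 + (-36 - 16*J) = 38 - 16*J)
(b(158) - 1*3215) - f(165, -2) = ((38 - 16*158) - 1*3215) - 165*(-2) = ((38 - 2528) - 3215) - 1*(-330) = (-2490 - 3215) + 330 = -5705 + 330 = -5375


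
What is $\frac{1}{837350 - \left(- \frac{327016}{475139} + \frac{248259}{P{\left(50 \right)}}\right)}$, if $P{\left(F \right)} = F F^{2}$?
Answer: $\frac{59392375000}{49732128125716999} \approx 1.1942 \cdot 10^{-6}$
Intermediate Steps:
$P{\left(F \right)} = F^{3}$
$\frac{1}{837350 - \left(- \frac{327016}{475139} + \frac{248259}{P{\left(50 \right)}}\right)} = \frac{1}{837350 - \left(- \frac{327016}{475139} + \frac{248259}{125000}\right)} = \frac{1}{837350 + \left(\left(-248259\right) \frac{1}{125000} + \frac{327016}{475139}\right)} = \frac{1}{837350 + \left(- \frac{248259}{125000} + \frac{327016}{475139}\right)} = \frac{1}{837350 - \frac{77080533001}{59392375000}} = \frac{1}{\frac{49732128125716999}{59392375000}} = \frac{59392375000}{49732128125716999}$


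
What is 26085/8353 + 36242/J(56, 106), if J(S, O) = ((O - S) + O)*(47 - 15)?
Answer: 216472873/20849088 ≈ 10.383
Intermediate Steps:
J(S, O) = -32*S + 64*O (J(S, O) = (-S + 2*O)*32 = -32*S + 64*O)
26085/8353 + 36242/J(56, 106) = 26085/8353 + 36242/(-32*56 + 64*106) = 26085*(1/8353) + 36242/(-1792 + 6784) = 26085/8353 + 36242/4992 = 26085/8353 + 36242*(1/4992) = 26085/8353 + 18121/2496 = 216472873/20849088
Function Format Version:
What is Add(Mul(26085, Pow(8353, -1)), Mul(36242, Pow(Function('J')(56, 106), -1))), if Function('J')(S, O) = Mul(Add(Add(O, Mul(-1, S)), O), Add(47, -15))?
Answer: Rational(216472873, 20849088) ≈ 10.383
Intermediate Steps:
Function('J')(S, O) = Add(Mul(-32, S), Mul(64, O)) (Function('J')(S, O) = Mul(Add(Mul(-1, S), Mul(2, O)), 32) = Add(Mul(-32, S), Mul(64, O)))
Add(Mul(26085, Pow(8353, -1)), Mul(36242, Pow(Function('J')(56, 106), -1))) = Add(Mul(26085, Pow(8353, -1)), Mul(36242, Pow(Add(Mul(-32, 56), Mul(64, 106)), -1))) = Add(Mul(26085, Rational(1, 8353)), Mul(36242, Pow(Add(-1792, 6784), -1))) = Add(Rational(26085, 8353), Mul(36242, Pow(4992, -1))) = Add(Rational(26085, 8353), Mul(36242, Rational(1, 4992))) = Add(Rational(26085, 8353), Rational(18121, 2496)) = Rational(216472873, 20849088)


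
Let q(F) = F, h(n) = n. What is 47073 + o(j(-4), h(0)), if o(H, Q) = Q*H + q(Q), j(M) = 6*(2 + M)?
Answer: 47073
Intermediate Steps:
j(M) = 12 + 6*M
o(H, Q) = Q + H*Q (o(H, Q) = Q*H + Q = H*Q + Q = Q + H*Q)
47073 + o(j(-4), h(0)) = 47073 + 0*(1 + (12 + 6*(-4))) = 47073 + 0*(1 + (12 - 24)) = 47073 + 0*(1 - 12) = 47073 + 0*(-11) = 47073 + 0 = 47073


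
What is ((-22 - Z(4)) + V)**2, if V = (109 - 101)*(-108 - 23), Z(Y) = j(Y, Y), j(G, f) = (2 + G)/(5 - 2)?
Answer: 1149184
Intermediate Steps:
j(G, f) = 2/3 + G/3 (j(G, f) = (2 + G)/3 = (2 + G)*(1/3) = 2/3 + G/3)
Z(Y) = 2/3 + Y/3
V = -1048 (V = 8*(-131) = -1048)
((-22 - Z(4)) + V)**2 = ((-22 - (2/3 + (1/3)*4)) - 1048)**2 = ((-22 - (2/3 + 4/3)) - 1048)**2 = ((-22 - 1*2) - 1048)**2 = ((-22 - 2) - 1048)**2 = (-24 - 1048)**2 = (-1072)**2 = 1149184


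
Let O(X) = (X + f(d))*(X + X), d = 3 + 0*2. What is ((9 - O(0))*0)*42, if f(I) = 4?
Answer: 0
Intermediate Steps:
d = 3 (d = 3 + 0 = 3)
O(X) = 2*X*(4 + X) (O(X) = (X + 4)*(X + X) = (4 + X)*(2*X) = 2*X*(4 + X))
((9 - O(0))*0)*42 = ((9 - 2*0*(4 + 0))*0)*42 = ((9 - 2*0*4)*0)*42 = ((9 - 1*0)*0)*42 = ((9 + 0)*0)*42 = (9*0)*42 = 0*42 = 0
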